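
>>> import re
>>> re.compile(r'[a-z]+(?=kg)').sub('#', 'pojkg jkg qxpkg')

'#kg #kg #kg'

Lookahead/lookbehind check context without consuming it, so the matched span excludes the asserted characters.
Each match is replaced by '#'.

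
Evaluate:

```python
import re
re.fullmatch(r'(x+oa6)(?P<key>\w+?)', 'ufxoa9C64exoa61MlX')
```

The pattern matches one or more of the literal 'x', then the literal 'oa6' (captured); then one or more of a word character (lazy) (captured as 'key').
`re.fullmatch` is like wrapping the pattern in `^…$` (in single-line mode).
Here there's no way to consume every character, so the call returns None.

None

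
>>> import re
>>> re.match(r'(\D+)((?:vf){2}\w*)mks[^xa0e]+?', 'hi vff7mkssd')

`re.match` won't scan ahead — the pattern has to work from the very first character.
Here position 0 doesn't satisfy it, so the call returns None.

None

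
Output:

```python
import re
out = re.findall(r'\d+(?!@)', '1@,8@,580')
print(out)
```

['580']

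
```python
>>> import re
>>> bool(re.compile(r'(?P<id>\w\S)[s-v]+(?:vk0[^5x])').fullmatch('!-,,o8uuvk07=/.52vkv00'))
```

Pattern: a word character, then a non-whitespace character (captured as 'id'); then one or more of a character in [s-v]; then the literal 'vk0', then any character except [5x] (non-capturing group).
`re.fullmatch` requires the pattern to consume the entire string.
Here there's no way to consume every character, so the call returns None, and `bool(None)` is False.

False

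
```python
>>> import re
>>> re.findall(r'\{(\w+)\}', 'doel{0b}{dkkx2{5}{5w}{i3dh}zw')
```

With a single group, `findall` returns only what that group captured — 4 items.

['0b', '5', '5w', 'i3dh']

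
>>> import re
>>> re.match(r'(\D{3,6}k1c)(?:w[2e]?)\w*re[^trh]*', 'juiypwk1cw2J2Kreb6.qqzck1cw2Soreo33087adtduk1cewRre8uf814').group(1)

This matches 3 to 6 of a non-digit, then the literal 'k1c' (captured); then a literal 'w', then optionally one of [2e] (non-capturing group); then zero or more of a word character, then the literal 're', then zero or more of any character except [trh].
`re.match` only tries the pattern at the start of the string.
The match spans [0:30] → 'juiypwk1cw2J2Kreb6.qqzck1cw2So'.
Captured: group 1 = 'juiypwk1c'.

'juiypwk1c'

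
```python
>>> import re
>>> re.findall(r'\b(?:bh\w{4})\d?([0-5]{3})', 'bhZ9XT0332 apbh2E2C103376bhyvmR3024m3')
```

['332']

Pattern: a word boundary (`\b`, zero-width); then the literal 'bh', then exactly 4 of a word character (non-capturing group); then optionally a digit; then exactly 3 of a character in [0-5] (captured).
Walking the string: at [0:10] match 'bhZ9XT0332', group 1 = '332'.
With a single group, `findall` returns only what that group captured — 1 item.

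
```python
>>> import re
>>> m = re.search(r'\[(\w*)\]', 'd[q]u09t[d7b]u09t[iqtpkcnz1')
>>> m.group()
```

Unlike `match`, `search` isn't anchored — it looks for the pattern anywhere in the string.
The match spans [1:4] → '[q]'.
Captured: group 1 = 'q'.

'[q]'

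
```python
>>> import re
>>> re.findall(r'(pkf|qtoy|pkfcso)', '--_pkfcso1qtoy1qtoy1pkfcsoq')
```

['pkf', 'qtoy', 'qtoy', 'pkf']

`|` is ordered: at each position the engine commits to the first alternative that works.
Walking the string: at [3:6] match 'pkf', group 1 = 'pkf'; at [10:14] match 'qtoy', group 1 = 'qtoy'; at [15:19] match 'qtoy', group 1 = 'qtoy'; at [20:23] match 'pkf', group 1 = 'pkf'.
One capturing group, so `findall` returns just the captured substring from each match — 4 in all.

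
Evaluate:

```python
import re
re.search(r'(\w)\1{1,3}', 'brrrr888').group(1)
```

'r'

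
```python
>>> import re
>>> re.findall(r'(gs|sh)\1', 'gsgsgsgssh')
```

['gs', 'gs']

`\1` is not a pattern — it's the concrete string captured by group 1, re-applied verbatim.
Because there's exactly one group, `findall` drops the full match and keeps group 1 from each hit.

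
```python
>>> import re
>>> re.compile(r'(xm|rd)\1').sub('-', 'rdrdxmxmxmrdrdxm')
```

`\1` has to match the exact text group 1 already captured.
Matches: at [0:4] → 'rdrd'; at [4:8] → 'xmxm'; at [10:14] → 'rdrd'.
Each match is replaced by '-'.

'--xm-xm'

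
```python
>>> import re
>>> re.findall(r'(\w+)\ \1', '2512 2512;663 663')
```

['2512', '663']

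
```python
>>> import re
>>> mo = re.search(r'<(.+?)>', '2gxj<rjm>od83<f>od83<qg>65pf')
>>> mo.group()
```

'<rjm>'

`search` walks the string left to right and returns the first match it finds.
The match spans [4:9] → '<rjm>'.
Captured: group 1 = 'rjm'.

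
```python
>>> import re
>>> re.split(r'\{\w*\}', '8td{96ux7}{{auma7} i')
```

['8td', '{', ' i']

Matches to split on: at [3:10] → '{96ux7}'; at [11:18] → '{auma7}'.
The string is cut at each match, leaving 3 pieces.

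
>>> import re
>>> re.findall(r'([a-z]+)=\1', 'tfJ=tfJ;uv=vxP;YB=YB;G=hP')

`\1` has to match the exact text group 1 already captured.
`findall` collects group 1 from the one match (1 total).

['v']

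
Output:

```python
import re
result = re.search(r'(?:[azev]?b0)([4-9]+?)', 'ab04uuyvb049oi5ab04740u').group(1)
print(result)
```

The match spans [0:4] → 'ab04'.
Captured: group 1 = '4'.

4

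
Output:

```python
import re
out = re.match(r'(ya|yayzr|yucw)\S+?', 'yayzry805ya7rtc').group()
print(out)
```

`|` is ordered: at each position the engine commits to the first alternative that works.
`match` is anchored at position 0; if the pattern doesn't fit there, it returns None.
The match spans [0:3] → 'yay'.
Captured: group 1 = 'ya'.

yay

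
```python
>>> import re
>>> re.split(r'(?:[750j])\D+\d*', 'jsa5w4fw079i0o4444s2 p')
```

['', 'w4fw079i', 's2 p']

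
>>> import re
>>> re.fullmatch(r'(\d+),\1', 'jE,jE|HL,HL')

`re.fullmatch` is like wrapping the pattern in `^…$` (in single-line mode).
Here the pattern can't cover the whole string, so the call returns None.

None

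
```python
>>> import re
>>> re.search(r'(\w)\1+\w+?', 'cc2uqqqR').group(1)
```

'c'

`\1` has to match the exact text group 1 already captured.
`search` walks the string left to right and returns the first match it finds.
The match spans [0:3] → 'cc2'.
Captured: group 1 = 'c'.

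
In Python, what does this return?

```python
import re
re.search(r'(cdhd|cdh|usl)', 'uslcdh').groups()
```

('usl',)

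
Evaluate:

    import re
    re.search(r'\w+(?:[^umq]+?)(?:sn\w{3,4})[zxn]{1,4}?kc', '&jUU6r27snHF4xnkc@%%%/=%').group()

The match spans [1:17] → 'jUU6r27snHF4xnkc'.

'jUU6r27snHF4xnkc'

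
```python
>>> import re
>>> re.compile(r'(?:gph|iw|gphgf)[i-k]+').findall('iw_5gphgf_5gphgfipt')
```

Scanning left to right: at [11:17] → 'gphgfi'.
Since nothing is captured, `findall` lists the 1 matched substring directly.

['gphgfi']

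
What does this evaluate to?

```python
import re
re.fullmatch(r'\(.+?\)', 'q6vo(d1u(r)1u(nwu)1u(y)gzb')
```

None

`re.fullmatch` is like wrapping the pattern in `^…$` (in single-line mode).
Here the string isn't matched end-to-end, so the call returns None.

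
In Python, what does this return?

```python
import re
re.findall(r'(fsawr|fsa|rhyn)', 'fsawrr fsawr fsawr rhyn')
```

`|` is ordered: at each position the engine commits to the first alternative that works.
One capturing group, so `findall` returns just the captured substring from each match — 4 in all.

['fsawr', 'fsawr', 'fsawr', 'rhyn']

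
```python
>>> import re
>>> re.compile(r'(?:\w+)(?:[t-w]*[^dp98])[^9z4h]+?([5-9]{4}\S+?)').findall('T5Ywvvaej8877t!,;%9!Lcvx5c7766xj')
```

A `+?`/`*?`/`{m,n}?` starts at its minimum and grows only as far as needed for what follows to match.
Because there's exactly one group, `findall` drops the full match and keeps group 1 from each hit.

['8877t', '7766x']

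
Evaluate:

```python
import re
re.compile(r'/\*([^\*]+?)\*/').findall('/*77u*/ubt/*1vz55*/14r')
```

`findall` collects group 1 from each match (2 total).

['77u', '1vz55']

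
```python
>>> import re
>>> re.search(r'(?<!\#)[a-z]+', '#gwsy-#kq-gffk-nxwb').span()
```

(2, 5)

Because the assertion is negative and zero-width, positions next to the forbidden text are skipped.
The match spans [2:5] → 'wsy'.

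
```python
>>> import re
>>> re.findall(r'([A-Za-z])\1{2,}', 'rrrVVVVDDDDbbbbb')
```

After group 1 captures some text, `\1` only succeeds where that same text appears again.
Walking the string: at [0:3] match 'rrr', group 1 = 'r'; at [3:7] match 'VVVV', group 1 = 'V'; at [7:11] match 'DDDD', group 1 = 'D'; at [11:16] match 'bbbbb', group 1 = 'b'.
One capturing group, so `findall` returns just the captured substring from each match — 4 in all.

['r', 'V', 'D', 'b']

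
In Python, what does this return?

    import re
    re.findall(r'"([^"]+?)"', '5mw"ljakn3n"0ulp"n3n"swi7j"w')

['ljakn3n', 'n3n']

Matches: at [3:12] match '"ljakn3n"', group 1 = 'ljakn3n'; at [16:21] match '"n3n"', group 1 = 'n3n'.
With a single group, `findall` returns only what that group captured — 2 items.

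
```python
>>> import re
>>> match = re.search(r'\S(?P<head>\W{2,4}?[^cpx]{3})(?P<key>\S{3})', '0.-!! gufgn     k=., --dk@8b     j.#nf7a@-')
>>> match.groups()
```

('.-!! ', 'guf')

The match spans [0:9] → '0.-!! guf'.
Captured: group 1 = '.-!! ', group 2 = 'guf'.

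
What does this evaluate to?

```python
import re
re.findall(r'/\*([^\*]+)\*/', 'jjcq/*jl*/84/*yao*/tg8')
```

['jl', 'yao']

Walking the string: at [4:10] match '/*jl*/', group 1 = 'jl'; at [12:19] match '/*yao*/', group 1 = 'yao'.
`findall` collects group 1 from each match (2 total).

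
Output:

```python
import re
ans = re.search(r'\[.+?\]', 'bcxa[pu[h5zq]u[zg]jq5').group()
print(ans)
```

[pu[h5zq]

With the lazy modifier that quantifier settles for the fewest repetitions that let the rest of the pattern succeed (the atoms after it are unaffected and can still be greedy).
Unlike `match`, `search` isn't anchored — it looks for the pattern anywhere in the string.
The match spans [4:13] → '[pu[h5zq]'.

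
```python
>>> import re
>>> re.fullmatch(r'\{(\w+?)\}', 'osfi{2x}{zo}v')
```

`re.fullmatch` requires the pattern to consume the entire string.
Here the pattern can't cover the whole string, so the call returns None.

None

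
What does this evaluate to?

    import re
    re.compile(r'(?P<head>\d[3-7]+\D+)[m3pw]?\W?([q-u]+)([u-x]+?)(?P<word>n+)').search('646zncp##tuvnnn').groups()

Pattern: a digit, then one or more of a character in [3-7], then one or more of a non-digit (captured as 'head'); then optionally one of [m3pw], then optionally a non-word character; then one or more of a character in [q-u] (captured); then one or more of a character in [u-x] (lazy) (captured); then one or more of a literal 'n' (captured as 'word').
`re.search` scans for the first position where the pattern succeeds.
The match spans [0:15] → '646zncp##tuvnnn'.
Captured: group 1 = '646zncp##t', group 2 = 'u', group 3 = 'v', group 4 = 'nnn'.

('646zncp##t', 'u', 'v', 'nnn')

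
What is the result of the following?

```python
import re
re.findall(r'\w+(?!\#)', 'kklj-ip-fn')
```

['kklj', 'ip', 'fn']

`(?!…)`/`(?<!…)` only lets a position through if the neighbouring text does NOT match; no characters are consumed.
Scanning left to right: at [0:4] → 'kklj'; at [5:7] → 'ip'; at [8:10] → 'fn'.
With no groups in the pattern, `findall` gives back each whole match — 3 here.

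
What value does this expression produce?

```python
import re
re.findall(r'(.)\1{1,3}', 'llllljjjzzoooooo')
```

['l', 'j', 'z', 'o', 'o']

A backreference is literal: `\1` must see the identical characters the first group matched.
One capturing group, so `findall` returns just the captured substring from each match — 5 in all.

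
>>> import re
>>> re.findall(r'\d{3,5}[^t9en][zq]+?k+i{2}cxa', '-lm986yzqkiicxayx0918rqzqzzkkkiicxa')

['986yzqkiicxa', '0918rqzqzzkkkiicxa']

The pattern matches 3 to 5 of a digit, then any character except [t9en], then one or more of one of [zq] (lazy); then one or more of the literal 'k', then exactly 2 of a literal 'i', then the literal 'cxa'.
Walking the string: at [3:15] → '986yzqkiicxa'; at [17:35] → '0918rqzqzzkkkiicxa'.
Since nothing is captured, `findall` lists the 2 matched substrings directly.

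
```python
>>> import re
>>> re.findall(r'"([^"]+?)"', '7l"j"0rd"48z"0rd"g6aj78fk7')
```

['j', '48z']

Walking the string: at [2:5] match '"j"', group 1 = 'j'; at [8:13] match '"48z"', group 1 = '48z'.
With a single group, `findall` returns only what that group captured — 2 items.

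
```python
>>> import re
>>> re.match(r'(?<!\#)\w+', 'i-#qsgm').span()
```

The negative lookahead/lookbehind blocks any match where the forbidden context is present.
`match` is anchored at position 0; if the pattern doesn't fit there, it returns None.
The match spans [0:1] → 'i'.

(0, 1)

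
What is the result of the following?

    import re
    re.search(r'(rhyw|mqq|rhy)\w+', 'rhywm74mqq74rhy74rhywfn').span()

(0, 23)

Unlike `match`, `search` isn't anchored — it looks for the pattern anywhere in the string.
The match spans [0:23] → 'rhywm74mqq74rhy74rhywfn'.
Captured: group 1 = 'rhyw'.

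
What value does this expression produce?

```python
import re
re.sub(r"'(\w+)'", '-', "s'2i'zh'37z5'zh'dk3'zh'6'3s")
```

's-zh-zh-zh-3s'

Matches: at [1:5] → "'2i'"; at [7:13] → "'37z5'"; at [15:20] → "'dk3'"; at [22:25] → "'6'".
Each match is replaced by '-'.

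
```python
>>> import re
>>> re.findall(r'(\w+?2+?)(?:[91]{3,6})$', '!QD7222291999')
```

Pattern: one or more of a word character (lazy), then one or more of a literal '2' (lazy) (captured); then 3 to 6 of one of [91] (non-capturing group); then anchored at the end.
Scanning left to right: at [1:13] match 'QD7222291999', group 1 = 'QD72222'.
Because there's exactly one group, `findall` drops the full match and keeps group 1 from the one hit.

['QD72222']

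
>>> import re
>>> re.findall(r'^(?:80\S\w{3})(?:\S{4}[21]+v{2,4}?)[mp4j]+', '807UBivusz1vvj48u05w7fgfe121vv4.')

['807UBivusz1vvj4']

Pattern: anchored at the start of the string; then the literal '80', then a non-whitespace character, then exactly 3 of a word character (non-capturing group); then exactly 4 of a non-whitespace character, then one or more of one of [21], then 2 to 4 of a literal 'v' (lazy) (non-capturing group); then one or more of one of [mp4j].
No capturing groups, so `findall` returns the 1 full match string.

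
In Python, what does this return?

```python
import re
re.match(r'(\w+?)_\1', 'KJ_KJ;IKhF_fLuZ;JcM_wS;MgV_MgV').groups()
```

('KJ',)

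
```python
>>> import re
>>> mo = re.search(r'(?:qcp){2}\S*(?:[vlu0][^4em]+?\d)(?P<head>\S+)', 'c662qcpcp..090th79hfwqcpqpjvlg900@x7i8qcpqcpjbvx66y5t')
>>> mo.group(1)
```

'6y5t'

The match spans [38:53] → 'qcpqcpjbvx66y5t'.
Captured: group 1 = '6y5t'.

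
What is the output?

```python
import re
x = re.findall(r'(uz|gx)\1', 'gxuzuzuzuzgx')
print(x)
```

['uz', 'uz']

`\1` has to match the exact text group 1 already captured.
`findall` collects group 1 from each match (2 total).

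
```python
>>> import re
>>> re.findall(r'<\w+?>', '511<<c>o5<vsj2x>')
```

Walking the string: at [4:7] → '<c>'; at [9:16] → '<vsj2x>'.
With no groups in the pattern, `findall` gives back each whole match — 2 here.

['<c>', '<vsj2x>']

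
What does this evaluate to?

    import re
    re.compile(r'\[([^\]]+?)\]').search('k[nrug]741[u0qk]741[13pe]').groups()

('nrug',)

`re.search` scans for the first position where the pattern succeeds.
The match spans [1:7] → '[nrug]'.
Captured: group 1 = 'nrug'.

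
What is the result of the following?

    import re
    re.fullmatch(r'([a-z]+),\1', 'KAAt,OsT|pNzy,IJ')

`re.fullmatch` is like wrapping the pattern in `^…$` (in single-line mode).
Here there's no way to consume every character, so the call returns None.

None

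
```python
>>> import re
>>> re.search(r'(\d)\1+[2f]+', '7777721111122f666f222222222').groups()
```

The match spans [0:6] → '777772'.
Captured: group 1 = '7'.

('7',)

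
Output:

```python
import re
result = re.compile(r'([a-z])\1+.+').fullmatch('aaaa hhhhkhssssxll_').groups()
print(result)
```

('a',)

After group 1 captures some text, `\1` only succeeds where that same text appears again.
`re.fullmatch` is like wrapping the pattern in `^…$` (in single-line mode).
The match spans [0:19] → 'aaaa hhhhkhssssxll_'.
Captured: group 1 = 'a'.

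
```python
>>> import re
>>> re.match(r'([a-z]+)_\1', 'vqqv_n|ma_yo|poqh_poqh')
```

None

With `match`, the pattern is implicitly anchored at the beginning.
Here the pattern fails at index 0, so the call returns None.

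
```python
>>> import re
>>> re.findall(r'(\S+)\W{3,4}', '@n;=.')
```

Pattern: one or more of a non-whitespace character (captured); then 3 to 4 of a non-word character.
Scanning left to right: at [0:5] match '@n;=.', group 1 = '@n'.
One capturing group, so `findall` returns just the captured substring from the one match — 1 in all.

['@n']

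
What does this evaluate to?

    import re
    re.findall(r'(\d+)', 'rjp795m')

['795']

`findall` collects group 1 from the one match (1 total).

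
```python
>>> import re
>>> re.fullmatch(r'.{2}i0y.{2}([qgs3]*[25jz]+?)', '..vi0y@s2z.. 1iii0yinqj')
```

None

The pattern matches exactly 2 of any character; then the literal 'i0y', then exactly 2 of any character; then zero or more of one of [qgs3], then one or more of one of [25jz] (lazy) (captured).
For `fullmatch`, every character of the input must be accounted for by the pattern.
Here there's no way to consume every character, so the call returns None.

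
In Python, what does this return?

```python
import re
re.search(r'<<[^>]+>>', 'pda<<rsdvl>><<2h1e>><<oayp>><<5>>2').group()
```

The match spans [3:12] → '<<rsdvl>>'.

'<<rsdvl>>'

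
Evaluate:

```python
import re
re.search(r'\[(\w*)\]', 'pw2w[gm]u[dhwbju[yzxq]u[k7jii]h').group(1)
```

Unlike `match`, `search` isn't anchored — it looks for the pattern anywhere in the string.
The match spans [4:8] → '[gm]'.
Captured: group 1 = 'gm'.

'gm'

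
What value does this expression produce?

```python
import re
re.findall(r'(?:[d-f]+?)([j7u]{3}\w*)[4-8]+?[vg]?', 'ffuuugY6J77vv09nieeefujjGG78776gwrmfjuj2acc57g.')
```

['uuugY6J77vv09nieeefujjGG78776gwrmfjuj2acc5']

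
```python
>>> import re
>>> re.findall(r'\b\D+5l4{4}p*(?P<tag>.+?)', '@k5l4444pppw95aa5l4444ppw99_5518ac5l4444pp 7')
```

['w']

The pattern matches a word boundary (`\b`, zero-width); then one or more of a non-digit, then the literal '5l'; then exactly 4 of a literal '4', then zero or more of the literal 'p'; then one or more of any character (lazy) (captured as 'tag').
With the lazy modifier that quantifier settles for the fewest repetitions that let the rest of the pattern succeed (the atoms after it are unaffected and can still be greedy).
Scanning left to right: at [1:12] match 'k5l4444pppw', group 1 = 'w'.
One capturing group, so `findall` returns just the captured substring from the one match — 1 in all.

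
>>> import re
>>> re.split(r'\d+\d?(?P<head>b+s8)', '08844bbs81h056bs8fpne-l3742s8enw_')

Pattern: one or more of a digit, then optionally a digit; then one or more of the literal 'b', then the literal 's8' (captured as 'head').
Matches to split on: at [0:9] → '08844bbs8'; at [11:17] → '056bs8'.
`re.split` interleaves the captured-group text with the surrounding fragments.

['', 'bbs8', '1h', 'bs8', 'fpne-l3742s8enw_']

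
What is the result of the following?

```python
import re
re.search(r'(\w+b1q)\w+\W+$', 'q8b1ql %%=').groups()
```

('q8b1q',)

The match spans [0:10] → 'q8b1ql %%='.
Captured: group 1 = 'q8b1q'.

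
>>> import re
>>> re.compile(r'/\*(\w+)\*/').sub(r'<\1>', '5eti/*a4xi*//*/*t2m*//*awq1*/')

Matches: at [4:12] → '/*a4xi*/'; at [14:21] → '/*t2m*/'; at [21:29] → '/*awq1*/'.
The replacement refers to a captured group, so each match is rewritten using its own captured text.

'5eti<a4xi>/*<t2m><awq1>'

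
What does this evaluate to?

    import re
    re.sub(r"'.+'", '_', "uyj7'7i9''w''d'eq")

'uyj7_eq'

Matches: at [4:15] → "'7i9''w''d'".
`sub` substitutes '_' at each match site.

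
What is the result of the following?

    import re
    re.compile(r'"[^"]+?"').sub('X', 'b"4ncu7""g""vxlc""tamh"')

'bXXXX'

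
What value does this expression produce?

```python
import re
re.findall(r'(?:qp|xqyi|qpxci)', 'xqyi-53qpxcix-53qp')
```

Alternation tries branches left to right and keeps the first one that lets the overall match succeed at that position.
`findall` yields the raw match text (3 of them) because the pattern has no groups.

['xqyi', 'qp', 'qp']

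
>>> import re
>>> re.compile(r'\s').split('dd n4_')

The pattern matches whitespace.
`split` removes every match and returns the 2 fragments in between.

['dd', 'n4_']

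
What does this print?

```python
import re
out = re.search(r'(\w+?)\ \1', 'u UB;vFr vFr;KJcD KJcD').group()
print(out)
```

vFr vFr

`\1` has to match the exact text group 1 already captured.
The match spans [5:12] → 'vFr vFr'.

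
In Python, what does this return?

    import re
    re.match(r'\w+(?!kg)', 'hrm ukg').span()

The negative lookahead/lookbehind blocks any match where the forbidden context is present.
With `match`, the pattern is implicitly anchored at the beginning.
The match spans [0:3] → 'hrm'.

(0, 3)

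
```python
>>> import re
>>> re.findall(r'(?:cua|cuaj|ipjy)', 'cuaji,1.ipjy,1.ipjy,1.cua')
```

Alternation tries branches left to right and keeps the first one that lets the overall match succeed at that position.
`findall` yields the raw match text (4 of them) because the pattern has no groups.

['cua', 'ipjy', 'ipjy', 'cua']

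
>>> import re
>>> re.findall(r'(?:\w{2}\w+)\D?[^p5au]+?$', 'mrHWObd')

['mrHWObd']

With no groups in the pattern, `findall` gives back each whole match — 1 here.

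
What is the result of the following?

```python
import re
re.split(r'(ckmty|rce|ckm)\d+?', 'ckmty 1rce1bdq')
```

With a capturing group present, the delimiter's captured portion is kept in the result list.

['ckmty 1', 'rce', 'bdq']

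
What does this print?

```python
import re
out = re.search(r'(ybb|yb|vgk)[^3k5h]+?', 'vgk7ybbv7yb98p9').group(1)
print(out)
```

`search` walks the string left to right and returns the first match it finds.
The match spans [0:4] → 'vgk7'.
Captured: group 1 = 'vgk'.

vgk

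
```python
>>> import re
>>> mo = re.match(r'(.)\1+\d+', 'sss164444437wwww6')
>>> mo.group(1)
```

's'

`\1` has to match the exact text group 1 already captured.
With `match`, the pattern is implicitly anchored at the beginning.
The match spans [0:12] → 'sss164444437'.
Captured: group 1 = 's'.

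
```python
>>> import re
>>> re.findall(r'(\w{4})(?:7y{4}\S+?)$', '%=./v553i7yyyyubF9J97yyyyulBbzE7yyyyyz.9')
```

This matches exactly 4 of a word character (captured); then the literal '7', then exactly 4 of a literal 'y', then one or more of a non-whitespace character (lazy) (non-capturing group); then anchored at the end.
Matches: at [5:40] match '553i7yyyyubF9J97yyyyulBbzE7yyyyyz.9', group 1 = '553i'.
With a single group, `findall` returns only what that group captured — 1 item.

['553i']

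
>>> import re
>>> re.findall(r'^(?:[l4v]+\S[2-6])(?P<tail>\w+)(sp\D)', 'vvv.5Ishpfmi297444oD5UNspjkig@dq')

[('Ishpfmi297444oD5UN', 'spj')]

This matches anchored at the start of the string; then one or more of one of [l4v], then a non-whitespace character, then a character in [2-6] (non-capturing group); then one or more of a word character (captured as 'tail'); then the literal 'sp', then a non-digit (captured).
`findall` packs the 2 group values into a tuple for every match.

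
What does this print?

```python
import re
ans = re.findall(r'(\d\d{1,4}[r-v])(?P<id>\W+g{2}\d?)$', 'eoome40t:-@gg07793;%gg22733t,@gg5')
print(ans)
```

The pattern matches a digit, then 1 to 4 of a digit, then a character in [r-v] (captured); then one or more of a non-word character, then exactly 2 of a literal 'g', then optionally a digit (captured as 'id'); then anchored at the end.
Walking the string: at [22:33] match '22733t,@gg5', groups = ('22733t', ',@gg5').
With 2 capturing groups, `findall` returns a 2-tuple per match.

[('22733t', ',@gg5')]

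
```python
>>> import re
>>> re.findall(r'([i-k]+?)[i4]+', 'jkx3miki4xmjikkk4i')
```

['ik', 'j', 'kkk']

Lazy quantifiers expand one character at a time until the remainder of the pattern can match.
`findall` collects group 1 from each match (3 total).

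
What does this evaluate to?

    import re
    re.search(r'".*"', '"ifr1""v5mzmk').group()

The match spans [0:7] → '"ifr1""'.

'"ifr1""'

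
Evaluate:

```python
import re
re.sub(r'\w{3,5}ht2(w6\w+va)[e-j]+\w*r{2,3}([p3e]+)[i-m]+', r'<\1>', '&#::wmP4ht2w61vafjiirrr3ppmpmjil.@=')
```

'&#::<w61va>pmjil.@='

Pattern: 3 to 5 of a word character, then the literal 'ht2'; then the literal 'w6', then one or more of a word character, then the literal 'va' (captured); then one or more of a character in [e-j], then zero or more of a word character, then 2 to 3 of the literal 'r'; then one or more of one of [p3e] (captured); then one or more of a character in [i-m].
Matches: at [4:27] → 'wmP4ht2w61vafjiirrr3ppm'.
The replacement refers to a captured group, so each match is rewritten using its own captured text.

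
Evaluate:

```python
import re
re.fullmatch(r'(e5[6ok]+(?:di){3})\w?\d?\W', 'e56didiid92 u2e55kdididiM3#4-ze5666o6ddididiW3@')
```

None

The pattern matches the literal 'e5', then one or more of one of [6ok], then the literal 'di' repeated 3 times (captured); then optionally a word character, then optionally a digit, then a non-word character.
`re.fullmatch` requires the pattern to consume the entire string.
Here the pattern can't cover the whole string, so the call returns None.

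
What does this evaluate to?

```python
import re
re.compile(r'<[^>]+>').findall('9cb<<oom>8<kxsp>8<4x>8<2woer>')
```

Scanning left to right: at [3:9] → '<<oom>'; at [10:16] → '<kxsp>'; at [17:21] → '<4x>'; at [22:29] → '<2woer>'.
`findall` yields the raw match text (4 of them) because the pattern has no groups.

['<<oom>', '<kxsp>', '<4x>', '<2woer>']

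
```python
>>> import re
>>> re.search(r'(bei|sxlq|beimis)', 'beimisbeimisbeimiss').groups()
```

('bei',)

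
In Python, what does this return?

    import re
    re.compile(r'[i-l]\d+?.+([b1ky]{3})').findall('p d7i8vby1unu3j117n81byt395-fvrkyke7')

Because there's exactly one group, `findall` drops the full match and keeps group 1 from the one hit.

['kyk']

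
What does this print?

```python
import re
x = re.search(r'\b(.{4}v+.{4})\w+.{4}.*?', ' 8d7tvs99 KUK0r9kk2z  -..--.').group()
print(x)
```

8d7tvs99 KUK0r9kk2z  -.

With the lazy modifier that quantifier settles for the fewest repetitions that let the rest of the pattern succeed (the atoms after it are unaffected and can still be greedy).
The match spans [1:24] → '8d7tvs99 KUK0r9kk2z  -.'.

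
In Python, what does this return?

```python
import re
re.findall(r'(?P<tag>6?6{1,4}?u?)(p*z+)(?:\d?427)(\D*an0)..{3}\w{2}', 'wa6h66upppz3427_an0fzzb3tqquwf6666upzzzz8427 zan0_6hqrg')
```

[('66u', 'pppz', '_an0'), ('6666u', 'pzzzz', ' zan0')]

This matches optionally the literal '6', then 1 to 4 of a literal '6' (lazy), then optionally a literal 'u' (captured as 'tag'); then zero or more of a literal 'p', then one or more of the literal 'z' (captured); then optionally a digit, then the literal '427' (non-capturing group); then zero or more of a non-digit, then the literal 'an0' (captured); then any character, then exactly 3 of any character, then exactly 2 of a word character.
Walking the string: at [4:25] match '66upppz3427_an0fzzb3t', groups = ('66u', 'pppz', '_an0'); at [30:55] match '6666upzzzz8427 zan0_6hqrg', groups = ('6666u', 'pzzzz', ' zan0').
Multiple groups make `findall` return tuples — one 3-tuple for each match.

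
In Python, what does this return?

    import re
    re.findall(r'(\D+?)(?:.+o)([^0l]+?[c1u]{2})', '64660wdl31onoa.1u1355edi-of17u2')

This matches one or more of a non-digit (lazy) (captured); then one or more of any character, then the literal 'o' (non-capturing group); then one or more of any character except [0l] (lazy), then exactly 2 of one of [c1u] (captured).
A `+?`/`*?`/`{m,n}?` starts at its minimum and grows only as far as needed for what follows to match.
Scanning left to right: at [5:17] match 'wdl31onoa.1u', groups = ('w', 'a.1u').
Multiple groups make `findall` return tuples — one 2-tuple for the one match.

[('w', 'a.1u')]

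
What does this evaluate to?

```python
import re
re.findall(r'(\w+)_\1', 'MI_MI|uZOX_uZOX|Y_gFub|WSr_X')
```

`\1` is not a pattern — it's the concrete string captured by group 1, re-applied verbatim.
Because there's exactly one group, `findall` drops the full match and keeps group 1 from each hit.

['MI', 'uZOX']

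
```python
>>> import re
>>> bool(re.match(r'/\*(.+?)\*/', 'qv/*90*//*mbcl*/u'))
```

With `match`, the pattern is implicitly anchored at the beginning.
Here the pattern fails at index 0, so the call returns None, and `bool(None)` is False.

False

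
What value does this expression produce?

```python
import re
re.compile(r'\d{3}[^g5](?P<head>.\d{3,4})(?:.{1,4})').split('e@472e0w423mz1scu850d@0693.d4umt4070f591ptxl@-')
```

The pattern matches exactly 3 of a digit, then any character except [g5]; then any character, then 3 to 4 of a digit (captured as 'head'); then 1 to 4 of any character (non-capturing group).
Matches to split on: at [17:30] → '850d@0693.d4u'; at [32:44] → '4070f591ptxl'.
Because the pattern has a capturing group, `split` also inserts each captured text between the pieces.

['e@472e0w423mz1scu', '@0693', 'mt', 'f591', '@-']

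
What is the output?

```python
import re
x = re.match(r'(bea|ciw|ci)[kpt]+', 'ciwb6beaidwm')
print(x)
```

`match` is anchored at position 0; if the pattern doesn't fit there, it returns None.
Here the pattern fails at index 0, so the call returns None.

None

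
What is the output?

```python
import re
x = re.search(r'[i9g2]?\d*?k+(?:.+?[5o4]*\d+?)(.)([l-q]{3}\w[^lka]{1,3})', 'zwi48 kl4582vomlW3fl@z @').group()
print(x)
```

The match spans [6:19] → 'kl4582vomlW3f'.

kl4582vomlW3f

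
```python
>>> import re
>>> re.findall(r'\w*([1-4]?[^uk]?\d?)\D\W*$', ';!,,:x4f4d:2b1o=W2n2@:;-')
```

['@']

The pattern matches zero or more of a word character; then optionally a character in [1-4], then optionally any character except [uk], then optionally a digit (captured); then a non-digit, then zero or more of a non-word character; then anchored at the end.
Matches: at [16:24] match 'W2n2@:;-', group 1 = '@'.
One capturing group, so `findall` returns just the captured substring from the one match — 1 in all.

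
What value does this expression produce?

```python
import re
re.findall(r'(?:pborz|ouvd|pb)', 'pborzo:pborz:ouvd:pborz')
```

['pborz', 'pborz', 'ouvd', 'pborz']

`|` is ordered: at each position the engine commits to the first alternative that works.
Since nothing is captured, `findall` lists the 4 matched substrings directly.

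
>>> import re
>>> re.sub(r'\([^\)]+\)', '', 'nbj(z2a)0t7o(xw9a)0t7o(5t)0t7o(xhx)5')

'nbj0t7o0t7o0t7o5'

Matches: at [3:8] → '(z2a)'; at [12:18] → '(xw9a)'; at [22:26] → '(5t)'; at [30:35] → '(xhx)'.
`sub` substitutes '' at each match site.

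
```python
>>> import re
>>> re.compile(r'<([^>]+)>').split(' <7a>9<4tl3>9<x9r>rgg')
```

Matches to split on: at [1:5] → '<7a>'; at [6:12] → '<4tl3>'; at [13:18] → '<x9r>'.
Because the pattern has a capturing group, `split` also inserts each captured text between the pieces.

[' ', '7a', '9', '4tl3', '9', 'x9r', 'rgg']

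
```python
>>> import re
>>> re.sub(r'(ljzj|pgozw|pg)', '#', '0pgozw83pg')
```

`|` is ordered: at each position the engine commits to the first alternative that works.
Matches: at [1:6] → 'pgozw'; at [8:10] → 'pg'.
Each match is replaced by '#'.

'0#83#'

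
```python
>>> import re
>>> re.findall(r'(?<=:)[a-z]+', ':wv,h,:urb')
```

['wv', 'urb']

The `(?=…)`/`(?<=…)` assertion just peeks at neighbouring text; it doesn't advance the match position.
No capturing groups, so `findall` returns the 2 full match strings.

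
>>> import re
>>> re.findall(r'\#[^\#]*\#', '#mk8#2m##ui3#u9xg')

['#mk8#', '##']

Matches: at [0:5] → '#mk8#'; at [7:9] → '##'.
No capturing groups, so `findall` returns the 2 full match strings.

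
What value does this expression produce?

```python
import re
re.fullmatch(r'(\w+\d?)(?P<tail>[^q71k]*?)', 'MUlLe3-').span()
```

(0, 7)

For `fullmatch`, every character of the input must be accounted for by the pattern.
The match spans [0:7] → 'MUlLe3-'.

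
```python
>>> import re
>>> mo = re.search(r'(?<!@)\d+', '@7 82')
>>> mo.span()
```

(3, 5)

A negative assertion filters positions out without eating any characters.
`re.search` tries every starting position until one works.
The match spans [3:5] → '82'.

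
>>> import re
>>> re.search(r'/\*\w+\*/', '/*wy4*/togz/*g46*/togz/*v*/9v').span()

The match spans [0:7] → '/*wy4*/'.

(0, 7)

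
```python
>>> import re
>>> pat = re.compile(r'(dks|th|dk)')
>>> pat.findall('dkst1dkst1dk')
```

Alternation tries branches left to right and keeps the first one that lets the overall match succeed at that position.
Matches: at [0:3] match 'dks', group 1 = 'dks'; at [5:8] match 'dks', group 1 = 'dks'; at [10:12] match 'dk', group 1 = 'dk'.
`findall` collects group 1 from each match (3 total).

['dks', 'dks', 'dk']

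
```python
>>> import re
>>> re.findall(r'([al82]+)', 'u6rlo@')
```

Pattern: one or more of one of [al82] (captured).
Walking the string: at [3:4] match 'l', group 1 = 'l'.
`findall` collects group 1 from the one match (1 total).

['l']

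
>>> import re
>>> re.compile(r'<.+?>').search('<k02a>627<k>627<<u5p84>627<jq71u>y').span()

The match spans [0:6] → '<k02a>'.

(0, 6)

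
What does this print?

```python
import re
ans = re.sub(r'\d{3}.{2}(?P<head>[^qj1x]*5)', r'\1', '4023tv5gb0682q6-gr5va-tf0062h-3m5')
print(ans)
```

v5gb6-gr5va-tf0062h-3m5

The pattern matches exactly 3 of a digit, then exactly 2 of any character; then zero or more of any character except [qj1x], then the literal '5' (captured as 'head').
Matches: at [0:7] → '4023tv5'; at [9:33] → '0682q6-gr5va-tf0062h-3m5'.
`\1` in the replacement pulls in group 1's text for each match.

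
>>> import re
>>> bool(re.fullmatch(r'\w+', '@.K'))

`re.fullmatch` requires the pattern to consume the entire string.
Here the string isn't matched end-to-end, so the call returns None, and `bool(None)` is False.

False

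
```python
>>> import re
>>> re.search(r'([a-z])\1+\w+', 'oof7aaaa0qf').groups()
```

`\1` has to match the exact text group 1 already captured.
`re.search` scans for the first position where the pattern succeeds.
The match spans [0:11] → 'oof7aaaa0qf'.
Captured: group 1 = 'o'.

('o',)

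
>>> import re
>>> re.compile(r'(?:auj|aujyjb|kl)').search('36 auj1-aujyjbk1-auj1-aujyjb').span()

The match spans [3:6] → 'auj'.

(3, 6)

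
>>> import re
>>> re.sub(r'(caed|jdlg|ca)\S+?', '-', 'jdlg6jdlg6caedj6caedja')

The regex engine tests alternatives in the order written; an earlier branch that matches wins even if a later one would match more.
Matches: at [0:5] → 'jdlg6'; at [5:10] → 'jdlg6'; at [10:15] → 'caedj'; at [16:21] → 'caedj'.
Each match is replaced by '-'.

'---6-a'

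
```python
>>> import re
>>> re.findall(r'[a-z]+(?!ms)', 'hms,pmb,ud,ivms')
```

A negative assertion filters positions out without eating any characters.
With no groups in the pattern, `findall` gives back each whole match — 4 here.

['hms', 'pmb', 'ud', 'ivms']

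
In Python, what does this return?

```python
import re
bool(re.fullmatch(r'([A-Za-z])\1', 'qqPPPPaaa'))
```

`fullmatch` succeeds only if the pattern covers the string from start to end.
Here the string isn't matched end-to-end, so the call returns None, and `bool(None)` is False.

False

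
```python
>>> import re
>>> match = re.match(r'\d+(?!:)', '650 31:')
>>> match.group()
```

'650'

`(?!…)`/`(?<!…)` only lets a position through if the neighbouring text does NOT match; no characters are consumed.
`re.match` won't scan ahead — the pattern has to work from the very first character.
The match spans [0:3] → '650'.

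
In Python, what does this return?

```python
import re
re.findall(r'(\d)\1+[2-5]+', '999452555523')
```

['9']

`\1` is not a pattern — it's the concrete string captured by group 1, re-applied verbatim.
`findall` collects group 1 from the one match (1 total).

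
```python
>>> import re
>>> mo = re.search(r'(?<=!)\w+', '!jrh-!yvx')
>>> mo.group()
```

'jrh'

The positive lookaround only admits positions where the adjacent text matches; those characters stay outside the span.
The match spans [1:4] → 'jrh'.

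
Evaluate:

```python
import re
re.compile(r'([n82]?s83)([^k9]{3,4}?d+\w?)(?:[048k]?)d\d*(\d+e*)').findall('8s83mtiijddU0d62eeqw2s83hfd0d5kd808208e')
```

[('2s83', 'hfd0d5', '8e')]

`findall` packs the 3 group values into a tuple for every match.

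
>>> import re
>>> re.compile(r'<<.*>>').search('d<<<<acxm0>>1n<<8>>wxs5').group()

'<<<<acxm0>>1n<<8>>'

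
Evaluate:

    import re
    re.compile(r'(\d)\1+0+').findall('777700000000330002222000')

['7', '3', '2']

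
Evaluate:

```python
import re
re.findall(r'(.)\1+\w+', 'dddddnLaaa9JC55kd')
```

`\1` is not a pattern — it's the concrete string captured by group 1, re-applied verbatim.
Scanning left to right: at [0:17] match 'dddddnLaaa9JC55kd', group 1 = 'd'.
With a single group, `findall` returns only what that group captured — 1 item.

['d']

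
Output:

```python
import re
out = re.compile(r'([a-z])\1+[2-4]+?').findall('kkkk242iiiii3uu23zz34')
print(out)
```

['k', 'i', 'u', 'z']

A backreference is literal: `\1` must see the identical characters the first group matched.
Walking the string: at [0:5] match 'kkkk2', group 1 = 'k'; at [7:13] match 'iiiii3', group 1 = 'i'; at [13:16] match 'uu2', group 1 = 'u'; at [17:20] match 'zz3', group 1 = 'z'.
Because there's exactly one group, `findall` drops the full match and keeps group 1 from each hit.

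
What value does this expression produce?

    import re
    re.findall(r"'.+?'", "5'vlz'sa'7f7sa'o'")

["'vlz'", "'7f7sa'"]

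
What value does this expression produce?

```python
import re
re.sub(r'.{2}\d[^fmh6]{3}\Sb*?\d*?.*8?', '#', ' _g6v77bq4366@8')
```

' #'

This matches exactly 2 of any character, then a digit; then exactly 3 of any character except [fmh6], then a non-whitespace character, then zero or more of the literal 'b' (lazy); then zero or more of a digit (lazy), then zero or more of any character, then optionally a literal '8'.
Each match is replaced by '#'.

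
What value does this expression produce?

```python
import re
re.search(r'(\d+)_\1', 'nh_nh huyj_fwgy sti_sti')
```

After group 1 captures some text, `\1` only succeeds where that same text appears again.
`search` walks the string left to right and returns the first match it finds.
Here the pattern never matches, so the call returns None.

None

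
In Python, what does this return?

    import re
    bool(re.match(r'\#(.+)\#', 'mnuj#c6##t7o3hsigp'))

`match` is anchored at position 0; if the pattern doesn't fit there, it returns None.
Here the pattern fails at index 0, so the call returns None, and `bool(None)` is False.

False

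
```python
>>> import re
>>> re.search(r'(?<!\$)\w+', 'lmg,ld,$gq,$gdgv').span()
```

The negative lookaround is zero-width — it rules out positions where the adjacent text would match, without consuming anything.
The match spans [0:3] → 'lmg'.

(0, 3)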